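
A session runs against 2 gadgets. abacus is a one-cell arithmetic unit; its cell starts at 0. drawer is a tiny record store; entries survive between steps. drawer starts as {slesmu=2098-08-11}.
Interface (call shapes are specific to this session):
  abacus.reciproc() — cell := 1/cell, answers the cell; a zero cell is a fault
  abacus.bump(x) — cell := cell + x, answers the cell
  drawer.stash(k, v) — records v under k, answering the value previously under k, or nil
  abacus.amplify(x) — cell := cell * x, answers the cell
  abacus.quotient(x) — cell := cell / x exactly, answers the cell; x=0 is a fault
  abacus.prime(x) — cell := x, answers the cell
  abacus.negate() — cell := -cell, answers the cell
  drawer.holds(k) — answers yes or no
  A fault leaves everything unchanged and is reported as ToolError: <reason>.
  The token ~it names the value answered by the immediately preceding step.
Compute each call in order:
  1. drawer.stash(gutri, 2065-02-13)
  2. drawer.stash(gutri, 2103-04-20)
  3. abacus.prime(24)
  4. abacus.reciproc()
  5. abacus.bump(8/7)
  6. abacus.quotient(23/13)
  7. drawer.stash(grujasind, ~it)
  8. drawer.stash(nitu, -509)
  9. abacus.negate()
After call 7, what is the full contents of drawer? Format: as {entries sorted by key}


$ stash k='gutri' v='2065-02-13'
  nil
$ stash k='gutri' v='2103-04-20'
  2065-02-13
$ prime x='24'
  24
$ reciproc
  1/24
$ bump x='8/7'
  199/168
$ quotient x='23/13'
  2587/3864
$ stash k='grujasind' v='~it'
  nil
$ stash k='nitu' v='-509'
  nil
$ negate
  -2587/3864

Answer: {grujasind=2587/3864, gutri=2103-04-20, slesmu=2098-08-11}


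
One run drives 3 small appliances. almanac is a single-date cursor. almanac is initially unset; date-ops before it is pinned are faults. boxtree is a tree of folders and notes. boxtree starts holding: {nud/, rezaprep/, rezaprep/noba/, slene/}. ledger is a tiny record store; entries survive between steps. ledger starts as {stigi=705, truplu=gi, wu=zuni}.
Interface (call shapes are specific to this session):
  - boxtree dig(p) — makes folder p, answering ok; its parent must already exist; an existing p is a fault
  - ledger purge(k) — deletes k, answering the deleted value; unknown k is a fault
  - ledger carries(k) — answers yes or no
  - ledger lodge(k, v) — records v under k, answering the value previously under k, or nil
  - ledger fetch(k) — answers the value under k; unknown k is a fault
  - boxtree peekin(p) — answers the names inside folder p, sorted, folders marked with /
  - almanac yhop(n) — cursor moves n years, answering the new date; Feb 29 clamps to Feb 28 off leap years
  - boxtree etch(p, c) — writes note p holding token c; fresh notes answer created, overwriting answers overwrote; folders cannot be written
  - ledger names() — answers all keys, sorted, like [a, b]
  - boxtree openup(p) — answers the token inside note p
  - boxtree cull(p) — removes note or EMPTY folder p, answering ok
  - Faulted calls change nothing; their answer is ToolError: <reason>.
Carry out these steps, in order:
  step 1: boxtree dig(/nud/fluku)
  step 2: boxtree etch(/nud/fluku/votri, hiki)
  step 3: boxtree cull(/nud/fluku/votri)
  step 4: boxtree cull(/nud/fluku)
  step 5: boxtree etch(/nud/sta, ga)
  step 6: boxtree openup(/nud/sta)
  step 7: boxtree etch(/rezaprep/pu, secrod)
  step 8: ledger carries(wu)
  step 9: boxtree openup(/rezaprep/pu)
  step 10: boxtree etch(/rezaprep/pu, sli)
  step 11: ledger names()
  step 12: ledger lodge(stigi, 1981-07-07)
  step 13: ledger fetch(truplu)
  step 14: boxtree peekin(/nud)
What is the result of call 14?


Do: boxtree dig[p='/nud/fluku']
See: ok
Do: boxtree etch[p='/nud/fluku/votri'; c='hiki']
See: created
Do: boxtree cull[p='/nud/fluku/votri']
See: ok
Do: boxtree cull[p='/nud/fluku']
See: ok
Do: boxtree etch[p='/nud/sta'; c='ga']
See: created
Do: boxtree openup[p='/nud/sta']
See: ga
Do: boxtree etch[p='/rezaprep/pu'; c='secrod']
See: created
Do: ledger carries[k='wu']
See: yes
Do: boxtree openup[p='/rezaprep/pu']
See: secrod
Do: boxtree etch[p='/rezaprep/pu'; c='sli']
See: overwrote
Do: ledger names[]
See: [stigi, truplu, wu]
Do: ledger lodge[k='stigi'; v='1981-07-07']
See: 705
Do: ledger fetch[k='truplu']
See: gi
Do: boxtree peekin[p='/nud']
See: [sta]

Answer: [sta]


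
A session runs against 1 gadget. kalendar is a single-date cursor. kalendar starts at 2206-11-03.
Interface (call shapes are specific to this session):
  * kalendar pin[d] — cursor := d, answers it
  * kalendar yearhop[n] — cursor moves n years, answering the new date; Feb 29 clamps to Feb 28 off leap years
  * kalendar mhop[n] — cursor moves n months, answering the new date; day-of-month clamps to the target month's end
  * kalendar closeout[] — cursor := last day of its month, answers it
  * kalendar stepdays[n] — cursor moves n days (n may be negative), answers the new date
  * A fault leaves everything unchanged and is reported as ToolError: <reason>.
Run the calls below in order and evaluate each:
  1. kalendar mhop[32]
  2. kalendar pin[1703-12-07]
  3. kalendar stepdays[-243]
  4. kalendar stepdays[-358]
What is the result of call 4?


Answer: 1702-04-15

Derivation:
Step: kalendar mhop[n='32']
Result: 2209-07-03
Step: kalendar pin[d='1703-12-07']
Result: 1703-12-07
Step: kalendar stepdays[n='-243']
Result: 1703-04-08
Step: kalendar stepdays[n='-358']
Result: 1702-04-15


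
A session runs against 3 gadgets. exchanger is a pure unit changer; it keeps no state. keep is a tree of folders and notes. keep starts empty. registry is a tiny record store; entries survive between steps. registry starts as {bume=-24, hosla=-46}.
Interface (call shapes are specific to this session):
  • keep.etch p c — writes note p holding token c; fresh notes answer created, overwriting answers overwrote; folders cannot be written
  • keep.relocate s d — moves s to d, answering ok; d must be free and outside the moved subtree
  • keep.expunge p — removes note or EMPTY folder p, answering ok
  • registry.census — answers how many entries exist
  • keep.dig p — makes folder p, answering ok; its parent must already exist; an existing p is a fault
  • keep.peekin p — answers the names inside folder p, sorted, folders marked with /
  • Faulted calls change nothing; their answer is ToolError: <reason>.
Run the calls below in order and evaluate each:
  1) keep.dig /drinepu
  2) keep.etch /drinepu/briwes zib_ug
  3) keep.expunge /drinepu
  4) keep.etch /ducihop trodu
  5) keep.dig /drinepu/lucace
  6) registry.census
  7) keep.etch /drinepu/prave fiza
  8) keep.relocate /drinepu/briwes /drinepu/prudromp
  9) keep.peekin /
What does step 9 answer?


-> keep.dig(p→/drinepu)
<- ok
-> keep.etch(p→/drinepu/briwes, c→zib_ug)
<- created
-> keep.expunge(p→/drinepu)
<- ToolError: not empty
-> keep.etch(p→/ducihop, c→trodu)
<- created
-> keep.dig(p→/drinepu/lucace)
<- ok
-> registry.census()
<- 2
-> keep.etch(p→/drinepu/prave, c→fiza)
<- created
-> keep.relocate(s→/drinepu/briwes, d→/drinepu/prudromp)
<- ok
-> keep.peekin(p→/)
<- [drinepu/, ducihop]

Answer: [drinepu/, ducihop]


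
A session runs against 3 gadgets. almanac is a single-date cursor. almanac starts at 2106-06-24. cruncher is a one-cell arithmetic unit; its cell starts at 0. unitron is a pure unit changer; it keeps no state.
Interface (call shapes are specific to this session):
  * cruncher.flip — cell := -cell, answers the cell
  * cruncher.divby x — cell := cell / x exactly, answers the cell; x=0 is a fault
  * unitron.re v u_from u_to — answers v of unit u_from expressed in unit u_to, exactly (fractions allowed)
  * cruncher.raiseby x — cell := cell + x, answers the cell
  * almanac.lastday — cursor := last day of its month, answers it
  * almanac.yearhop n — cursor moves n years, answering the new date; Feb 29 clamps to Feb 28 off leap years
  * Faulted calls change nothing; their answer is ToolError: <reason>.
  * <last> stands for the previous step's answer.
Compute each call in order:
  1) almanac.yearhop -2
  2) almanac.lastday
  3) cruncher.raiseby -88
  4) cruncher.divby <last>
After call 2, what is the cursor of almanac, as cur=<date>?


Answer: cur=2104-06-30

Derivation:
-- 1. almanac.yearhop(n→-2) ~> 2104-06-24
-- 2. almanac.lastday() ~> 2104-06-30
-- 3. cruncher.raiseby(x→-88) ~> -88
-- 4. cruncher.divby(x→<last>) ~> 1


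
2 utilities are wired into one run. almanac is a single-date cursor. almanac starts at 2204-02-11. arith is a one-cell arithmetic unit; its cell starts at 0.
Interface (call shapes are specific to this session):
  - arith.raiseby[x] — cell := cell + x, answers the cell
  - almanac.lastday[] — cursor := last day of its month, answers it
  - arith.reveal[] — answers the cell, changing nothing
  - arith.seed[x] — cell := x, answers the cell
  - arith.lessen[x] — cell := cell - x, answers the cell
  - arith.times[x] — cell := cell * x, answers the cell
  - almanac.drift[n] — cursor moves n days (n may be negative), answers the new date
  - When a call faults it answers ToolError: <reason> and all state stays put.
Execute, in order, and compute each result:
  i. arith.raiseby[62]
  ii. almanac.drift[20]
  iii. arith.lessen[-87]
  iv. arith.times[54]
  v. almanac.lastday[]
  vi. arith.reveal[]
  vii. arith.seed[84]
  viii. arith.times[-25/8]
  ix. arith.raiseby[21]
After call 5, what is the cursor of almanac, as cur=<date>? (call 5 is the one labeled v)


Answer: cur=2204-03-31

Derivation:
$ arith.raiseby 62
= 62
$ almanac.drift 20
= 2204-03-02
$ arith.lessen -87
= 149
$ arith.times 54
= 8046
$ almanac.lastday
= 2204-03-31
$ arith.reveal
= 8046
$ arith.seed 84
= 84
$ arith.times -25/8
= -525/2
$ arith.raiseby 21
= -483/2


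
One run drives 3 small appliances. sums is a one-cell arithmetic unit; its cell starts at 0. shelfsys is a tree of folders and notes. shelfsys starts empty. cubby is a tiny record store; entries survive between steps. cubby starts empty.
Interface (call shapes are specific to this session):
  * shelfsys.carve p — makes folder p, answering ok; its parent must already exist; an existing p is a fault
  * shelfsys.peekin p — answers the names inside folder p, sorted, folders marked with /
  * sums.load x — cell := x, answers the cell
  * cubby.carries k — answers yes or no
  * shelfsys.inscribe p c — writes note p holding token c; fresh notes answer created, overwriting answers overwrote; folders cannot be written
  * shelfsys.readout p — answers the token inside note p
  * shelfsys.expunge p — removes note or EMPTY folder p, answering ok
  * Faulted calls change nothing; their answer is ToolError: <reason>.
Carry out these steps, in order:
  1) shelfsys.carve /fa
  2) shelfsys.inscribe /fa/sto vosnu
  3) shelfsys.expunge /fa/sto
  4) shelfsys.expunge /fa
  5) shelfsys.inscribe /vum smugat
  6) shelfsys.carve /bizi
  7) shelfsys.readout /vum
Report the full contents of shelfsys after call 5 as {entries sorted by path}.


! 1. shelfsys.carve(p='/fa') => ok
! 2. shelfsys.inscribe(p='/fa/sto', c='vosnu') => created
! 3. shelfsys.expunge(p='/fa/sto') => ok
! 4. shelfsys.expunge(p='/fa') => ok
! 5. shelfsys.inscribe(p='/vum', c='smugat') => created
! 6. shelfsys.carve(p='/bizi') => ok
! 7. shelfsys.readout(p='/vum') => smugat

Answer: {vum=smugat}


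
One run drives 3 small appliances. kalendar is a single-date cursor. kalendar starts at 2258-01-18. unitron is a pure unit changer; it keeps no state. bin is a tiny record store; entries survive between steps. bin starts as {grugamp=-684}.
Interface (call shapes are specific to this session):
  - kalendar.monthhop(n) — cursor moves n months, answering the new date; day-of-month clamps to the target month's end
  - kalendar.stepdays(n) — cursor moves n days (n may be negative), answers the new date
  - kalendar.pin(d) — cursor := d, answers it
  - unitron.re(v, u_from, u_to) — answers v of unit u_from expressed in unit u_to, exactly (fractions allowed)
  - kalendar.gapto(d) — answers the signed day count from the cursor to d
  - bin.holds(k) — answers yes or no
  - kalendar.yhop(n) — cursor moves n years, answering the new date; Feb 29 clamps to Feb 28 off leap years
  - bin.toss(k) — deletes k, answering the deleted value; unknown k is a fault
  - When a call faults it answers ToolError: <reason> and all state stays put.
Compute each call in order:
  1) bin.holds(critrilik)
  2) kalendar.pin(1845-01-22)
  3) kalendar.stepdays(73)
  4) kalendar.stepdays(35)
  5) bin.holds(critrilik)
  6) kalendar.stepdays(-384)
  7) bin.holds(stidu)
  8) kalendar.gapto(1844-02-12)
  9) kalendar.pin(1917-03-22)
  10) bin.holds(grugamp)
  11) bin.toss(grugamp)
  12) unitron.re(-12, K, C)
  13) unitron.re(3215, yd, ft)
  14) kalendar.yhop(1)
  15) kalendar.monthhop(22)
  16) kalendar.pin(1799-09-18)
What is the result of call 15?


Invoking bin.holds with k→critrilik, and see no.
I try kalendar.pin with d→1845-01-22, and get 1845-01-22.
I call kalendar.stepdays with n→73, — result: 1845-04-05.
Using kalendar.stepdays with n→35, giving 1845-05-10.
Using bin.holds with k→critrilik, and observe no.
Then kalendar.stepdays with n→-384, yielding 1844-04-21.
I run bin.holds with k→stidu, giving no.
I call kalendar.gapto with d→1844-02-12, which returns -69.
Using kalendar.pin with d→1917-03-22, — result: 1917-03-22.
I try bin.holds with k→grugamp, and observe yes.
Then bin.toss with k→grugamp, and observe -684.
Then unitron.re with v→-12, u_from→K, u_to→C, and see -5703/20.
Next I call unitron.re with v→3215, u_from→yd, u_to→ft, yielding 9645.
Now I run kalendar.yhop with n→1, and observe 1918-03-22.
I invoke kalendar.monthhop with n→22, and see 1920-01-22.
I call kalendar.pin with d→1799-09-18, and observe 1799-09-18.

Answer: 1920-01-22


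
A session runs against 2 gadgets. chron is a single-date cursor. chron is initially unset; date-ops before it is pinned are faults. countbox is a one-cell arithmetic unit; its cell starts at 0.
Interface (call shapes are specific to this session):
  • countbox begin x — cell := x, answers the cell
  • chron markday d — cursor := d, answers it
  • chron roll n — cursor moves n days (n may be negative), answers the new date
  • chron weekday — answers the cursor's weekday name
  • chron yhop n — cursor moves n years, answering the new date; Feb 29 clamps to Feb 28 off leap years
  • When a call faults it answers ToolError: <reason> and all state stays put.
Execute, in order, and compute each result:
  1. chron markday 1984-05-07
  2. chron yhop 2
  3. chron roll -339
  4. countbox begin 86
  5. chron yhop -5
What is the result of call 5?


# 1. chron markday(d='1984-05-07') => 1984-05-07
# 2. chron yhop(n='2') => 1986-05-07
# 3. chron roll(n='-339') => 1985-06-02
# 4. countbox begin(x='86') => 86
# 5. chron yhop(n='-5') => 1980-06-02

Answer: 1980-06-02


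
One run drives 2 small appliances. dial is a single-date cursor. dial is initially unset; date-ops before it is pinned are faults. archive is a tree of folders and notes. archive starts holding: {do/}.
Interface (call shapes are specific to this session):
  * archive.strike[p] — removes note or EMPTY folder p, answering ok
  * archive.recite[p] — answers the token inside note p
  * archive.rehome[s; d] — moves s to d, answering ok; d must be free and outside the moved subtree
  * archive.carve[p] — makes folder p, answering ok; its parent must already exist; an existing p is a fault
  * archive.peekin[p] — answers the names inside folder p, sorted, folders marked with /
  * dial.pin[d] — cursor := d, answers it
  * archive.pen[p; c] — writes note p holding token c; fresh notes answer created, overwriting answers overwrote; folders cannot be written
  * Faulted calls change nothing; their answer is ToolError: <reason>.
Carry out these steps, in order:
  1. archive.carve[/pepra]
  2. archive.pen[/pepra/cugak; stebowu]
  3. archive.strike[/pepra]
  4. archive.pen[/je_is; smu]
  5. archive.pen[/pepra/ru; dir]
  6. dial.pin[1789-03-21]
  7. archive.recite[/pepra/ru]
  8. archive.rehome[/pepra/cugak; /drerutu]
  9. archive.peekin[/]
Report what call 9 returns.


# 1. archive.carve(p='/pepra') : ok
# 2. archive.pen(p='/pepra/cugak', c='stebowu') : created
# 3. archive.strike(p='/pepra') : ToolError: not empty
# 4. archive.pen(p='/je_is', c='smu') : created
# 5. archive.pen(p='/pepra/ru', c='dir') : created
# 6. dial.pin(d='1789-03-21') : 1789-03-21
# 7. archive.recite(p='/pepra/ru') : dir
# 8. archive.rehome(s='/pepra/cugak', d='/drerutu') : ok
# 9. archive.peekin(p='/') : [do/, drerutu, je_is, pepra/]

Answer: [do/, drerutu, je_is, pepra/]


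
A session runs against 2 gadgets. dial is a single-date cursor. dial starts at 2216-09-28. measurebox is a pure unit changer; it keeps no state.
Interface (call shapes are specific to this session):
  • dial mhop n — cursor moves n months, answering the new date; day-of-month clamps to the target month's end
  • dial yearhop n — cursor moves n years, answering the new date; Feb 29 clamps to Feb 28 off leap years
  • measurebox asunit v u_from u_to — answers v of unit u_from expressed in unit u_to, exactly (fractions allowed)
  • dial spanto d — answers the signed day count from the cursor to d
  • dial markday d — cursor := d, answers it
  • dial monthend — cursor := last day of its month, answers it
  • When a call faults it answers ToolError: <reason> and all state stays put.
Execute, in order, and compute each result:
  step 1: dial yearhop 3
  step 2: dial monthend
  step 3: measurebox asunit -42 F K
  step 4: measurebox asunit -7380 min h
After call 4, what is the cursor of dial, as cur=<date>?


Answer: cur=2219-09-30

Derivation:
Calling dial yearhop on n: 3, → 2219-09-28.
I call dial monthend, which returns 2219-09-30.
Then measurebox asunit on v: -42, u_from: F, u_to: K, and get 41767/180.
I call measurebox asunit on v: -7380, u_from: min, u_to: h, and get -123.


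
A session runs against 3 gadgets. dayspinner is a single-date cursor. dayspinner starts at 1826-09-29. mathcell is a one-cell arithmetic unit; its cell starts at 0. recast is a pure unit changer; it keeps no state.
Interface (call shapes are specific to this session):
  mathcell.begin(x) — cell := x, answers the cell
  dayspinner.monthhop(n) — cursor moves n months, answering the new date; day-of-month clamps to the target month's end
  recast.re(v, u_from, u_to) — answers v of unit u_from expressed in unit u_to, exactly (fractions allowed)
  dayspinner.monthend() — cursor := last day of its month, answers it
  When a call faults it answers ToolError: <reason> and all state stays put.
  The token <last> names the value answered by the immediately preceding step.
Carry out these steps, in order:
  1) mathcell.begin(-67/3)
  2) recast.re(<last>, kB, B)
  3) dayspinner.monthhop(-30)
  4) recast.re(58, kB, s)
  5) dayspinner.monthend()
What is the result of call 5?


Answer: 1824-03-31

Derivation:
Now I run mathcell.begin on -67/3, — result: -67/3.
Now I run recast.re on <last>, kB, B, — result: -67000/3.
Next I call dayspinner.monthhop on -30: 1824-03-29.
Calling recast.re on 58, kB, s, and see ToolError: incompatible units.
I run dayspinner.monthend(), — result: 1824-03-31.


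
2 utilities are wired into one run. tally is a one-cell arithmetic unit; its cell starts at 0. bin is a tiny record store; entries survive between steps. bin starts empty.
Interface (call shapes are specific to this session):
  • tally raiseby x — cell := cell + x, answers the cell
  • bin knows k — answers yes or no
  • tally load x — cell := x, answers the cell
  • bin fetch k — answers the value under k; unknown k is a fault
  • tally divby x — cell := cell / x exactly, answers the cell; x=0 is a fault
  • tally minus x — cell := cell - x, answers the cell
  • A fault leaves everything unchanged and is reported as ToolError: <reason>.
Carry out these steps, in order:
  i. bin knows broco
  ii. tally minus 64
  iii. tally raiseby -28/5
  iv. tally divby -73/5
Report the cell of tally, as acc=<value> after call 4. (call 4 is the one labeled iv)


→ bin knows(k: broco)
← no
→ tally minus(x: 64)
← -64
→ tally raiseby(x: -28/5)
← -348/5
→ tally divby(x: -73/5)
← 348/73

Answer: acc=348/73


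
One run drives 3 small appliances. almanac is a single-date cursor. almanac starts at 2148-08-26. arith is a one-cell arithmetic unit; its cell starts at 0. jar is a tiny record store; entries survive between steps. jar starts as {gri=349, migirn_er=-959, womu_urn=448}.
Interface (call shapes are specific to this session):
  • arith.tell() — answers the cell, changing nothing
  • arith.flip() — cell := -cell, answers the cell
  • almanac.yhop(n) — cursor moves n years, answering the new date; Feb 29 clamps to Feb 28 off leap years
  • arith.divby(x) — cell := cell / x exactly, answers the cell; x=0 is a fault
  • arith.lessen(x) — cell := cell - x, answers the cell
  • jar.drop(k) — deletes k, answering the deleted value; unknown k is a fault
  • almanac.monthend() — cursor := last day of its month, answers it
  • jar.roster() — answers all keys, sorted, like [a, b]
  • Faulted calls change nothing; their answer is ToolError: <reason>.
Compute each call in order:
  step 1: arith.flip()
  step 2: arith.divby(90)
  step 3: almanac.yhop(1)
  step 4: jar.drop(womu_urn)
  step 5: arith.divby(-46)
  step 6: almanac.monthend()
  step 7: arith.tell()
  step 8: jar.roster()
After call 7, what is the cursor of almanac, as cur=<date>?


Answer: cur=2149-08-31

Derivation:
I run arith.flip, yielding 0.
Now I run arith.divby passing x→90: 0.
Invoking almanac.yhop passing n→1: 2149-08-26.
I call jar.drop passing k→womu_urn, → 448.
I invoke arith.divby passing x→-46, which returns 0.
Invoking almanac.monthend(), which returns 2149-08-31.
I run arith.tell(): 0.
Next I call jar.roster, — result: [gri, migirn_er].


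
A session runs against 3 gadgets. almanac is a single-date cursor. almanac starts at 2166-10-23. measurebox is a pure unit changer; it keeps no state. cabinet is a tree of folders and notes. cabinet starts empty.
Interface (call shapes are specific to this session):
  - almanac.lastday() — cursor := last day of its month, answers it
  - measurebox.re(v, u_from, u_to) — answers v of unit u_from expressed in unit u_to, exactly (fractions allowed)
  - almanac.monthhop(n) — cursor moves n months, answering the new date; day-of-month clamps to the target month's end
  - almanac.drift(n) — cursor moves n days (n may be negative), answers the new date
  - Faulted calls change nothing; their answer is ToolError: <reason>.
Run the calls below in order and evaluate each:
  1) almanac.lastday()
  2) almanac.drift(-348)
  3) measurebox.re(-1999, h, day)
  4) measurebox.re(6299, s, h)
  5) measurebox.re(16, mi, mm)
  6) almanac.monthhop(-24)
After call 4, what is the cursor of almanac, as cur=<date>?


Answer: cur=2165-11-17

Derivation:
Then lastday(), yielding 2166-10-31.
I run drift using n: -348, giving 2165-11-17.
Now I run re using v: -1999, u_from: h, u_to: day, — result: -1999/24.
Next I call re using v: 6299, u_from: s, u_to: h, yielding 6299/3600.
Now I run re using v: 16, u_from: mi, u_to: mm, and observe 25749504.
I invoke monthhop using n: -24, and observe 2163-11-17.


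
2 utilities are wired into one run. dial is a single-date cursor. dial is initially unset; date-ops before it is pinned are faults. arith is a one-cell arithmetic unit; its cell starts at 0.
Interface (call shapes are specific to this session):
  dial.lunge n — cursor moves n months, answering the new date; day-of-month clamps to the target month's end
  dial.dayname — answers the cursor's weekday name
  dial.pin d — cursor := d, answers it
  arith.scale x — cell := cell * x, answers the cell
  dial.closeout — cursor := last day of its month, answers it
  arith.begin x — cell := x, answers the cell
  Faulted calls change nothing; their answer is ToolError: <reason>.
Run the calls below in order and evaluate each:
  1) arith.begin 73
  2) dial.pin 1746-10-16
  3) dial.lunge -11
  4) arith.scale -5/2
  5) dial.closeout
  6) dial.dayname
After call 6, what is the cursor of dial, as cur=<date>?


Answer: cur=1745-11-30

Derivation:
CALL arith.begin[x→73]
RET  73
CALL dial.pin[d→1746-10-16]
RET  1746-10-16
CALL dial.lunge[n→-11]
RET  1745-11-16
CALL arith.scale[x→-5/2]
RET  -365/2
CALL dial.closeout[]
RET  1745-11-30
CALL dial.dayname[]
RET  Tuesday


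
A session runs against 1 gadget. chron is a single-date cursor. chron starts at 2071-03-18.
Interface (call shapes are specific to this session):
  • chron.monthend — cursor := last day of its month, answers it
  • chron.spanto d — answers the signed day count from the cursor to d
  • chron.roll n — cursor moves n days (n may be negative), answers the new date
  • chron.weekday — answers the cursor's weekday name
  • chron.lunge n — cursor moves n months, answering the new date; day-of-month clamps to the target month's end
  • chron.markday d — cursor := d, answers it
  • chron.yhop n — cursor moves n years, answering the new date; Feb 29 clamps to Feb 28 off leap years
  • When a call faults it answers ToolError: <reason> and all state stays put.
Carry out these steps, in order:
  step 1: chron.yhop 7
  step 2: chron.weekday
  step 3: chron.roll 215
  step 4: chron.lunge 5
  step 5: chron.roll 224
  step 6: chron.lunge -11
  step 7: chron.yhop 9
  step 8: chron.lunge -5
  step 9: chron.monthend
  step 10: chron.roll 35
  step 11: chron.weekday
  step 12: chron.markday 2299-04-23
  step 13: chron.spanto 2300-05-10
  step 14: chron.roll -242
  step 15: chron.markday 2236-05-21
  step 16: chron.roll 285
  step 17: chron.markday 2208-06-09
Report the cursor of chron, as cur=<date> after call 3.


Answer: cur=2078-10-19

Derivation:
>> yhop(7)
<< 2078-03-18
>> weekday()
<< Friday
>> roll(215)
<< 2078-10-19
>> lunge(5)
<< 2079-03-19
>> roll(224)
<< 2079-10-29
>> lunge(-11)
<< 2078-11-29
>> yhop(9)
<< 2087-11-29
>> lunge(-5)
<< 2087-06-29
>> monthend()
<< 2087-06-30
>> roll(35)
<< 2087-08-04
>> weekday()
<< Monday
>> markday(2299-04-23)
<< 2299-04-23
>> spanto(2300-05-10)
<< 382
>> roll(-242)
<< 2298-08-24
>> markday(2236-05-21)
<< 2236-05-21
>> roll(285)
<< 2237-03-02
>> markday(2208-06-09)
<< 2208-06-09


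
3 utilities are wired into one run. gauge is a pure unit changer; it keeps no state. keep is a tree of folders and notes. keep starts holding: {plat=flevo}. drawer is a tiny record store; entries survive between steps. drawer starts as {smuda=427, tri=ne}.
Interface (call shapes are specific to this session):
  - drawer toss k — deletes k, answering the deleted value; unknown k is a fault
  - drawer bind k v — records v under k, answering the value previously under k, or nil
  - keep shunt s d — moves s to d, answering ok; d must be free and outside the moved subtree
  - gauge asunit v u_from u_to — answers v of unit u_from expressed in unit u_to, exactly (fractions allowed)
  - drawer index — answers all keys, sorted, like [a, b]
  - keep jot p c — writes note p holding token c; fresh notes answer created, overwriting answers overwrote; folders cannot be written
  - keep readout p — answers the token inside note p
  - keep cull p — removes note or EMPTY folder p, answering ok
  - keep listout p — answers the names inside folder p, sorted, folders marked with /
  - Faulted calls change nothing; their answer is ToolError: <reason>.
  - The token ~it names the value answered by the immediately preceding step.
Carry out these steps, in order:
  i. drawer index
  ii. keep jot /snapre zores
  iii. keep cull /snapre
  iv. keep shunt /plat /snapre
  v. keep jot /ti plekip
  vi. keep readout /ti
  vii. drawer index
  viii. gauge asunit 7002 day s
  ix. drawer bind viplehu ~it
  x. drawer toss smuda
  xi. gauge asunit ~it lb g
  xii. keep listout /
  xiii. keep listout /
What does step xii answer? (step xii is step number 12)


Act: drawer index[]
Obs: [smuda, tri]
Act: keep jot[p→/snapre; c→zores]
Obs: created
Act: keep cull[p→/snapre]
Obs: ok
Act: keep shunt[s→/plat; d→/snapre]
Obs: ok
Act: keep jot[p→/ti; c→plekip]
Obs: created
Act: keep readout[p→/ti]
Obs: plekip
Act: drawer index[]
Obs: [smuda, tri]
Act: gauge asunit[v→7002; u_from→day; u_to→s]
Obs: 604972800
Act: drawer bind[k→viplehu; v→~it]
Obs: nil
Act: drawer toss[k→smuda]
Obs: 427
Act: gauge asunit[v→~it; u_from→lb; u_to→g]
Obs: 19368394199/100000
Act: keep listout[p→/]
Obs: [snapre, ti]
Act: keep listout[p→/]
Obs: [snapre, ti]

Answer: [snapre, ti]


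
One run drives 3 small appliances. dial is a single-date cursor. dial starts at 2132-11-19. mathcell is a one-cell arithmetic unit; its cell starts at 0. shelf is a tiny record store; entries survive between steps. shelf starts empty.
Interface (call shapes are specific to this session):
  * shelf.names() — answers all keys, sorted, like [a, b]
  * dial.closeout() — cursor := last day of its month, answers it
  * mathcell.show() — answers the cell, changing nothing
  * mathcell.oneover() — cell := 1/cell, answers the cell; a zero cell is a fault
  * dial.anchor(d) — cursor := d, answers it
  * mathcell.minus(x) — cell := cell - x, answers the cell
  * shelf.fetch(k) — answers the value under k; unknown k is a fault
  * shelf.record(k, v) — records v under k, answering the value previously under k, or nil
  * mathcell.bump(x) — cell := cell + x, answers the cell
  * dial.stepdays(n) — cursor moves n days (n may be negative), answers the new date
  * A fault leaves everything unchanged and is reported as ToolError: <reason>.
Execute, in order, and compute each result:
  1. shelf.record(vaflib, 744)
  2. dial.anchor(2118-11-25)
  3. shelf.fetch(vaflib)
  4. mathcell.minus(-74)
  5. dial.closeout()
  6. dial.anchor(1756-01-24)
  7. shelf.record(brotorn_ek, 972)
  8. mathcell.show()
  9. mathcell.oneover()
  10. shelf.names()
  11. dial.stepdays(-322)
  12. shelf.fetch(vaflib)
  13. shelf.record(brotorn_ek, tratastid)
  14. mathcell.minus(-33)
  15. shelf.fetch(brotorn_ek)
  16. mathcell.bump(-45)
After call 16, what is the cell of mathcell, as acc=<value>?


[in] shelf.record k→vaflib v→744
:: nil
[in] dial.anchor d→2118-11-25
:: 2118-11-25
[in] shelf.fetch k→vaflib
:: 744
[in] mathcell.minus x→-74
:: 74
[in] dial.closeout
:: 2118-11-30
[in] dial.anchor d→1756-01-24
:: 1756-01-24
[in] shelf.record k→brotorn_ek v→972
:: nil
[in] mathcell.show
:: 74
[in] mathcell.oneover
:: 1/74
[in] shelf.names
:: [brotorn_ek, vaflib]
[in] dial.stepdays n→-322
:: 1755-03-08
[in] shelf.fetch k→vaflib
:: 744
[in] shelf.record k→brotorn_ek v→tratastid
:: 972
[in] mathcell.minus x→-33
:: 2443/74
[in] shelf.fetch k→brotorn_ek
:: tratastid
[in] mathcell.bump x→-45
:: -887/74

Answer: acc=-887/74


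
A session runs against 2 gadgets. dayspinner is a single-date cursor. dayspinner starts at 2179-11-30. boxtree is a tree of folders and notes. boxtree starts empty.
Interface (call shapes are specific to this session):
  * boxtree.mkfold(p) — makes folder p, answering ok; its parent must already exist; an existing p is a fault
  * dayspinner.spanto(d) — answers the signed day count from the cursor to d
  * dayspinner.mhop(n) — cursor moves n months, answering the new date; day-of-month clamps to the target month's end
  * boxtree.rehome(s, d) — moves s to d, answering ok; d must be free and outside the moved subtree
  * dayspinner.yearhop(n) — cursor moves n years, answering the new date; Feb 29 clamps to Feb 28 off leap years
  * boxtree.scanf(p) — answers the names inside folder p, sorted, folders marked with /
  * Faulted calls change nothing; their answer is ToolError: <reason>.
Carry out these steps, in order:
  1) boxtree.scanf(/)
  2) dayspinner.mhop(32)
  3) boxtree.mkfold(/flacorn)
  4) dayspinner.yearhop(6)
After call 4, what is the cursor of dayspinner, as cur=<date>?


Answer: cur=2188-07-30

Derivation:
// 1. boxtree.scanf(p='/') : []
// 2. dayspinner.mhop(n='32') : 2182-07-30
// 3. boxtree.mkfold(p='/flacorn') : ok
// 4. dayspinner.yearhop(n='6') : 2188-07-30


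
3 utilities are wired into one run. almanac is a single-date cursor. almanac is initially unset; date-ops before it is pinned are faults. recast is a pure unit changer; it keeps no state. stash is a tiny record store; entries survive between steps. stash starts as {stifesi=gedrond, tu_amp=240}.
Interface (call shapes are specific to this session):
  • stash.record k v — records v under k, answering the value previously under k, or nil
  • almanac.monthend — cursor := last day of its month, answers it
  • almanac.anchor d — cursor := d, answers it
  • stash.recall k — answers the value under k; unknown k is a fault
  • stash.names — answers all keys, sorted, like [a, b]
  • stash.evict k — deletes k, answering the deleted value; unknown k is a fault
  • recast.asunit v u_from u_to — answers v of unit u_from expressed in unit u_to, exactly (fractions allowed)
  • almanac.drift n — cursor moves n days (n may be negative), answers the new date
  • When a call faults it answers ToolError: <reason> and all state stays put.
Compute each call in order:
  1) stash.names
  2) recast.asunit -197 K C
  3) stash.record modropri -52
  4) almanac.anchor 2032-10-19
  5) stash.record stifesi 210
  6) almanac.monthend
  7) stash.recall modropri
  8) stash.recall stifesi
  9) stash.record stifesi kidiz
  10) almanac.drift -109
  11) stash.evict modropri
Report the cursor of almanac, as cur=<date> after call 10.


Answer: cur=2032-07-14

Derivation:
I run names, which returns [stifesi, tu_amp].
I run asunit on v→-197, u_from→K, u_to→C, and observe -9403/20.
Using record on k→modropri, v→-52, yielding nil.
Invoking anchor on d→2032-10-19, which returns 2032-10-19.
I invoke record on k→stifesi, v→210, yielding gedrond.
Then monthend(), which returns 2032-10-31.
Then recall on k→modropri, → -52.
Now I run recall on k→stifesi, — result: 210.
Now I run record on k→stifesi, v→kidiz, and see 210.
I run drift on n→-109, and observe 2032-07-14.
Calling evict on k→modropri, — result: -52.


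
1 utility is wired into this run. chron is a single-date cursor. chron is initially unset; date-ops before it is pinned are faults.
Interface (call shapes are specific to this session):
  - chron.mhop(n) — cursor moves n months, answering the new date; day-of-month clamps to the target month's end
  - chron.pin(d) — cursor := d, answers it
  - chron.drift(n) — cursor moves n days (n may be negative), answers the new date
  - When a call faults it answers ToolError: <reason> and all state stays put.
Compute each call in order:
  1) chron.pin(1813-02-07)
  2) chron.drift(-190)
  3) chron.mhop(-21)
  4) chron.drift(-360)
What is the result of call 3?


[in] chron.pin 1813-02-07
  1813-02-07
[in] chron.drift -190
  1812-08-01
[in] chron.mhop -21
  1810-11-01
[in] chron.drift -360
  1809-11-06

Answer: 1810-11-01


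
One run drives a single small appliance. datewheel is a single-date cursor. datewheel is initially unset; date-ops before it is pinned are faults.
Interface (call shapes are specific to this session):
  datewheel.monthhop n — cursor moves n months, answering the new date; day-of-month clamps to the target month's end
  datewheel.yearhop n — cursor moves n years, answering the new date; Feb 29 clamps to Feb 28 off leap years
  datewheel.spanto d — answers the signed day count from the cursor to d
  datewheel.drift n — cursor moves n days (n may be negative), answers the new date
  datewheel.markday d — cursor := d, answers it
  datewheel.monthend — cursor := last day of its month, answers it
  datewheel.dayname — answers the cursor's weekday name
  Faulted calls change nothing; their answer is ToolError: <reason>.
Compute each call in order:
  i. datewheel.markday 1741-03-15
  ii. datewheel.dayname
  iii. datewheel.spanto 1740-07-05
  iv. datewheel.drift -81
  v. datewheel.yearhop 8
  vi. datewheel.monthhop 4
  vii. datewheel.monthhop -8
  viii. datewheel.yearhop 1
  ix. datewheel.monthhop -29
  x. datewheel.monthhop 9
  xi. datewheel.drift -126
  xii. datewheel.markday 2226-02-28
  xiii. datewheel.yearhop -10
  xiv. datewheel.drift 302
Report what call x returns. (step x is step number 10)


[in] datewheel.markday d=1741-03-15
  1741-03-15
[in] datewheel.dayname
  Wednesday
[in] datewheel.spanto d=1740-07-05
  -253
[in] datewheel.drift n=-81
  1740-12-24
[in] datewheel.yearhop n=8
  1748-12-24
[in] datewheel.monthhop n=4
  1749-04-24
[in] datewheel.monthhop n=-8
  1748-08-24
[in] datewheel.yearhop n=1
  1749-08-24
[in] datewheel.monthhop n=-29
  1747-03-24
[in] datewheel.monthhop n=9
  1747-12-24
[in] datewheel.drift n=-126
  1747-08-20
[in] datewheel.markday d=2226-02-28
  2226-02-28
[in] datewheel.yearhop n=-10
  2216-02-28
[in] datewheel.drift n=302
  2216-12-26

Answer: 1747-12-24


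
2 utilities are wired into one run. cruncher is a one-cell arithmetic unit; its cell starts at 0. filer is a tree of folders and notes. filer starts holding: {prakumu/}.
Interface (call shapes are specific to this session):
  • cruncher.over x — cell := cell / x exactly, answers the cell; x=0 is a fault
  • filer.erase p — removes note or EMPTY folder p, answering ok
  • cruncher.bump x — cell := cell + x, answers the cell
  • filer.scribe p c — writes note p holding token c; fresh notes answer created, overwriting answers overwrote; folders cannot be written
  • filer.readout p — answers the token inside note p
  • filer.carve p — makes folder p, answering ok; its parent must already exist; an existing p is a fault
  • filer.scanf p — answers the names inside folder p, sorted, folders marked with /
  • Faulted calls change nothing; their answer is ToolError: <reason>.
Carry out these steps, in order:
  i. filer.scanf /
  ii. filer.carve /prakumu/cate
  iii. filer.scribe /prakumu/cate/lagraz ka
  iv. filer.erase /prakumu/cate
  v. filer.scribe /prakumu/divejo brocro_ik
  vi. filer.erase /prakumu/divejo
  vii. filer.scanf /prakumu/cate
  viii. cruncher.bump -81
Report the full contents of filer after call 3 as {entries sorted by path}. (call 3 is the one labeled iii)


→ filer.scanf(p='/')
← [prakumu/]
→ filer.carve(p='/prakumu/cate')
← ok
→ filer.scribe(p='/prakumu/cate/lagraz', c='ka')
← created
→ filer.erase(p='/prakumu/cate')
← ToolError: not empty
→ filer.scribe(p='/prakumu/divejo', c='brocro_ik')
← created
→ filer.erase(p='/prakumu/divejo')
← ok
→ filer.scanf(p='/prakumu/cate')
← [lagraz]
→ cruncher.bump(x='-81')
← -81

Answer: {prakumu/, prakumu/cate/, prakumu/cate/lagraz=ka}


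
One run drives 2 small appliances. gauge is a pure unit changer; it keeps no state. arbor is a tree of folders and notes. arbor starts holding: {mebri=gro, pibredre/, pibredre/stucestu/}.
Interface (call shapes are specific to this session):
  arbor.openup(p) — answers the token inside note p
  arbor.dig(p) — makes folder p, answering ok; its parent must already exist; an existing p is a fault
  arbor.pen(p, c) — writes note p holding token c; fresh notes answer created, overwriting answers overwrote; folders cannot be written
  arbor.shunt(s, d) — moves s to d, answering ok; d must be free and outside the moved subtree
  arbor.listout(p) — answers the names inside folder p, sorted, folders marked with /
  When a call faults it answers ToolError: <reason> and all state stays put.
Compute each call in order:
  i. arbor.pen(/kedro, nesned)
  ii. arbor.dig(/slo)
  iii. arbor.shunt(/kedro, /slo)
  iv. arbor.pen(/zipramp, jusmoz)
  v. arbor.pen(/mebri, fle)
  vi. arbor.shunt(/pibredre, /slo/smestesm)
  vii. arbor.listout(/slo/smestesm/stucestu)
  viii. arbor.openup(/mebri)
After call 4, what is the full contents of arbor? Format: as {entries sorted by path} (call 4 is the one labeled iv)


I run pen using p: /kedro, c: nesned, which returns created.
I run dig using p: /slo, and see ok.
Now I run shunt using s: /kedro, d: /slo: ToolError: exists.
I invoke pen using p: /zipramp, c: jusmoz, and get created.
Invoking pen using p: /mebri, c: fle, and observe overwrote.
I invoke shunt using s: /pibredre, d: /slo/smestesm, which returns ok.
Calling listout using p: /slo/smestesm/stucestu, → [].
I try openup using p: /mebri, which returns fle.

Answer: {kedro=nesned, mebri=gro, pibredre/, pibredre/stucestu/, slo/, zipramp=jusmoz}
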